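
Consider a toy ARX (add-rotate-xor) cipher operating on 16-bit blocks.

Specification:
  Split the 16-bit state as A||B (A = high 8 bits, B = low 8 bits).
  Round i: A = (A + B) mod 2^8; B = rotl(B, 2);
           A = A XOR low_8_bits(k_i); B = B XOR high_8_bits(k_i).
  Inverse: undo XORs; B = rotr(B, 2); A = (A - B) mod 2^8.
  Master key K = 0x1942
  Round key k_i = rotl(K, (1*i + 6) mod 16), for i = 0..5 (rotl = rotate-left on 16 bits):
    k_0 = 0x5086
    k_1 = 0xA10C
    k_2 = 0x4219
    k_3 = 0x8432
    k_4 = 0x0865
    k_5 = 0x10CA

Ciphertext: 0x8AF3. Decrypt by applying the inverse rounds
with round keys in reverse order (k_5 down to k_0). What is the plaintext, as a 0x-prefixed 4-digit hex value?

s_0 = ciphertext = 0x8AF3
s_1 = InvRound(s_0, k_5) = 0x48F8
s_2 = InvRound(s_1, k_4) = 0xF13C
s_3 = InvRound(s_2, k_3) = 0x952E
s_4 = InvRound(s_3, k_2) = 0x711B
s_5 = InvRound(s_4, k_1) = 0xCFAE
s_6 = InvRound(s_5, k_0) = 0x8ABF

0x8ABF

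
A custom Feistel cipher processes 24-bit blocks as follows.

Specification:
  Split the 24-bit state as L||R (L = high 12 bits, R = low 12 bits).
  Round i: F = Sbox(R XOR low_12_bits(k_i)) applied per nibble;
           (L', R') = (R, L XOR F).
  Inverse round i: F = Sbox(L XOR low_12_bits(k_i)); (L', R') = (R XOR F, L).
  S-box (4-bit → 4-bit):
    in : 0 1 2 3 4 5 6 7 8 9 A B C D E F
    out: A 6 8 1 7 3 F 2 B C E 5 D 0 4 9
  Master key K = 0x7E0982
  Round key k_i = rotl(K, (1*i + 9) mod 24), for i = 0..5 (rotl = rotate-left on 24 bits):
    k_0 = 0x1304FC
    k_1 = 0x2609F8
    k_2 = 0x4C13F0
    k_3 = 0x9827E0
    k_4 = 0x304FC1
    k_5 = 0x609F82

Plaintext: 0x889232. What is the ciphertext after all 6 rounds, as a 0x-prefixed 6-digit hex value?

s_0 = plaintext = 0x889232
s_1 = Round(s_0, k_0) = 0x23275D
s_2 = Round(s_1, k_1) = 0x75D6D1
s_3 = Round(s_2, k_2) = 0x6D14DB
s_4 = Round(s_3, k_3) = 0x4DB7C4
s_5 = Round(s_4, k_4) = 0x7C4F78
s_6 = Round(s_5, k_5) = 0xF78D5A

0xF78D5A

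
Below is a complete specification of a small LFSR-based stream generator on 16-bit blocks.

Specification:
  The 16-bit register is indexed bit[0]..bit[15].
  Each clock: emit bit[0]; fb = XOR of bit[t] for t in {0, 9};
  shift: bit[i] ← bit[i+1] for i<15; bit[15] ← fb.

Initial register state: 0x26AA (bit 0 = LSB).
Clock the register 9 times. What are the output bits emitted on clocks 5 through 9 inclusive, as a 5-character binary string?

reg_0 = 0x26AA
clock 1: out=0, reg = 0x9355
clock 2: out=1, reg = 0x49AA
clock 3: out=0, reg = 0x24D5
clock 4: out=1, reg = 0x926A
clock 5: out=0, reg = 0xC935
clock 6: out=1, reg = 0xE49A
clock 7: out=0, reg = 0x724D
clock 8: out=1, reg = 0x3926
clock 9: out=0, reg = 0x1C93

01010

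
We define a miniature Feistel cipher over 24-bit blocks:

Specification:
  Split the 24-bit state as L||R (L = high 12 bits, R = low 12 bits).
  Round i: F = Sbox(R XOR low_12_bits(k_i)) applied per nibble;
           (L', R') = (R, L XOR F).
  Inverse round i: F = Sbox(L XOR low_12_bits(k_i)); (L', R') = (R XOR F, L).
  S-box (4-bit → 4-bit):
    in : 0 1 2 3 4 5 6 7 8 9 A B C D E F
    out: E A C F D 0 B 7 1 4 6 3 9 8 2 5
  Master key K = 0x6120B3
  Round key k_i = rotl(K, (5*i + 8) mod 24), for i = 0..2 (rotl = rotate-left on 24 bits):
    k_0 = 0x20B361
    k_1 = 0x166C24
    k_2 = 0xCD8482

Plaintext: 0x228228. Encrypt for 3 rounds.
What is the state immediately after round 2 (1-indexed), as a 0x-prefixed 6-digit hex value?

0x8FCFA9

s_0 = plaintext = 0x228228
s_1 = Round(s_0, k_0) = 0x2288FC
s_2 = Round(s_1, k_1) = 0x8FCFA9
s_3 = Round(s_2, k_2) = 0xFA9B3F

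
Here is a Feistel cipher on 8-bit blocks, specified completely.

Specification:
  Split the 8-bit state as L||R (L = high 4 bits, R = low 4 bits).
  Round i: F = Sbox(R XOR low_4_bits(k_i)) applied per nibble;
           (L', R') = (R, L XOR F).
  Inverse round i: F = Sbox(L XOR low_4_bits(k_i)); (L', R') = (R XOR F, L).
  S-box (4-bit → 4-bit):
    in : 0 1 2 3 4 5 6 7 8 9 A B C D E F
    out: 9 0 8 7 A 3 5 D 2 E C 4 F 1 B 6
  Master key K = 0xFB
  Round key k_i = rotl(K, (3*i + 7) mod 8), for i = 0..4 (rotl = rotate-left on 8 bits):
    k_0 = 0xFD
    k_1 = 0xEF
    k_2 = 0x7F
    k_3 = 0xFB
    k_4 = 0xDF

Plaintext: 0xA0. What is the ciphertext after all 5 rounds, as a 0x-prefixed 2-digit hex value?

s_0 = plaintext = 0xA0
s_1 = Round(s_0, k_0) = 0x0B
s_2 = Round(s_1, k_1) = 0xBA
s_3 = Round(s_2, k_2) = 0xA8
s_4 = Round(s_3, k_3) = 0x8D
s_5 = Round(s_4, k_4) = 0xD0

0xD0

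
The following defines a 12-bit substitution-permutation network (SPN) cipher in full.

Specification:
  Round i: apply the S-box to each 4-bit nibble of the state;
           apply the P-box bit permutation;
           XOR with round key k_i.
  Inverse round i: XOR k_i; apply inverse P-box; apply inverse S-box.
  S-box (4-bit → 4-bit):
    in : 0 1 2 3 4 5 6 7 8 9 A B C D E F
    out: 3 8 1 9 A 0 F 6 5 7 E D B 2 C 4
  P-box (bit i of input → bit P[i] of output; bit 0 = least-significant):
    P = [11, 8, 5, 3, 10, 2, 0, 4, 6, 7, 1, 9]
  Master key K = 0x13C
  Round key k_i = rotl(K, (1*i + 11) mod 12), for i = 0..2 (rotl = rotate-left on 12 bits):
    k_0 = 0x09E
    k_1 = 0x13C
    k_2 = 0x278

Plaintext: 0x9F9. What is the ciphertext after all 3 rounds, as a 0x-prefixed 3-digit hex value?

s_0 = plaintext = 0x9F9
s_1 = Round(s_0, k_0) = 0x97D
s_2 = Round(s_1, k_1) = 0x0FB
s_3 = Round(s_2, k_2) = 0xA91

0xA91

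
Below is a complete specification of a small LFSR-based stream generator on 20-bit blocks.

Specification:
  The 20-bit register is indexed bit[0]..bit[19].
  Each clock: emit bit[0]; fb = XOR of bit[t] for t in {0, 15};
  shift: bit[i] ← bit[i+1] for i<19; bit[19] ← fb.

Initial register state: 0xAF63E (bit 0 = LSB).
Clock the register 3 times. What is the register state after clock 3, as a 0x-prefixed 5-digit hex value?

reg_0 = 0xAF63E
clock 1: out=0, reg = 0xD7B1F
clock 2: out=1, reg = 0xEBD8F
clock 3: out=1, reg = 0x75EC7

0x75EC7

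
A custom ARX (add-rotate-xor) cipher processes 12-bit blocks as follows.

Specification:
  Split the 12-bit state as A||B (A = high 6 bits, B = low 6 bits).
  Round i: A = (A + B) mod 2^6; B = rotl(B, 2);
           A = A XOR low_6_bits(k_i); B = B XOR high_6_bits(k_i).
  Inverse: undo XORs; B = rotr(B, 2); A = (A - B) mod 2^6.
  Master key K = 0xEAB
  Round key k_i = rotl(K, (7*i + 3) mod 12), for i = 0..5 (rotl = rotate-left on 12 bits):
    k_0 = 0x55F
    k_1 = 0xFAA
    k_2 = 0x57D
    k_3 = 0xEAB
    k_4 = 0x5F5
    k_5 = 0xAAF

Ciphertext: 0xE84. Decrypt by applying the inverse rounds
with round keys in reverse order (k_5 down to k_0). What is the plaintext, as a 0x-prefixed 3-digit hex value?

s_0 = ciphertext = 0xE84
s_1 = InvRound(s_0, k_5) = 0xAAB
s_2 = InvRound(s_1, k_4) = 0x40F
s_3 = InvRound(s_2, k_3) = 0x79D
s_4 = InvRound(s_3, k_2) = 0x842
s_5 = InvRound(s_4, k_1) = 0xF0F
s_6 = InvRound(s_5, k_0) = 0xF66

0xF66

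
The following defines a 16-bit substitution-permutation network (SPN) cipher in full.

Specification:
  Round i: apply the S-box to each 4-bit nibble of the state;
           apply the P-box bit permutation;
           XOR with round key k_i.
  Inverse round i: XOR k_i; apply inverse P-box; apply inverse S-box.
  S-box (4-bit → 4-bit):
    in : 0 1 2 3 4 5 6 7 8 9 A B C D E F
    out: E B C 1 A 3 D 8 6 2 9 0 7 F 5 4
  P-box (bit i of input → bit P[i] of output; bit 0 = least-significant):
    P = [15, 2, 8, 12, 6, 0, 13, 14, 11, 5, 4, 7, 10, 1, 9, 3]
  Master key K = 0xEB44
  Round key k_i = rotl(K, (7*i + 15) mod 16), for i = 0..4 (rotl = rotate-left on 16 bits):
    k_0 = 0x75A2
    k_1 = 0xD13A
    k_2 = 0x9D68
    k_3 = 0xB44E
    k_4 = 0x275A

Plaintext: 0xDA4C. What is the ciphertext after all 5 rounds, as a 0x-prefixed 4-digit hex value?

s_0 = plaintext = 0xDA4C
s_1 = Round(s_0, k_0) = 0xBA2D
s_2 = Round(s_1, k_1) = 0x28BE
s_3 = Round(s_2, k_2) = 0x1E50
s_4 = Round(s_3, k_3) = 0xA911
s_5 = Round(s_4, k_4) = 0xF337

0xF337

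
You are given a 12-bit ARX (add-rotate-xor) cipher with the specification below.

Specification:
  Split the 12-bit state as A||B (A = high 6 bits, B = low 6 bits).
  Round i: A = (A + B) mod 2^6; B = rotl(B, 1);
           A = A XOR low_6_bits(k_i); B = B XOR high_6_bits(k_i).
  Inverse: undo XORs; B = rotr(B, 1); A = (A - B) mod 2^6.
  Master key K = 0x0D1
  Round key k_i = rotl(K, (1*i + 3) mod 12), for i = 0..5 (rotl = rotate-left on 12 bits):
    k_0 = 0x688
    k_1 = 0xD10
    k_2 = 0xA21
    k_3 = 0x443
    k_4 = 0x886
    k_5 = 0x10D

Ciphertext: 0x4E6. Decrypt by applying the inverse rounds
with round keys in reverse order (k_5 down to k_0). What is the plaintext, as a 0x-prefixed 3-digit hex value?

0xAA7

s_0 = ciphertext = 0x4E6
s_1 = InvRound(s_0, k_5) = 0x351
s_2 = InvRound(s_1, k_4) = 0x4B9
s_3 = InvRound(s_2, k_3) = 0xF54
s_4 = InvRound(s_3, k_2) = 0xF9E
s_5 = InvRound(s_4, k_1) = 0x655
s_6 = InvRound(s_5, k_0) = 0xAA7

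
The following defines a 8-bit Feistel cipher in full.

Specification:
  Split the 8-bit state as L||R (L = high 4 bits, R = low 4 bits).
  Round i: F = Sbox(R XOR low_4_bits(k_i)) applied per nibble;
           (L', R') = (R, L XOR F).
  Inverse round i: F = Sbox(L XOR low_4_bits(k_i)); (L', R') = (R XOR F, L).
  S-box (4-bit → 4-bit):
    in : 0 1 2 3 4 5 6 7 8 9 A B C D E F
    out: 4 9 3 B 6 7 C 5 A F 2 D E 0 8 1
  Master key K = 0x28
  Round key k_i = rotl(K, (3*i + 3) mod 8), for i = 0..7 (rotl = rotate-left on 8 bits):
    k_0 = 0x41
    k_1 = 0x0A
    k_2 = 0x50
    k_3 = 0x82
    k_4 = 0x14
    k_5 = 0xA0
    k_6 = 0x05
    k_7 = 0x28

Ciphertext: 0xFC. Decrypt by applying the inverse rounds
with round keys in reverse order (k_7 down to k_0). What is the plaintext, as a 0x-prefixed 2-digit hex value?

s_0 = ciphertext = 0xFC
s_1 = InvRound(s_0, k_7) = 0x9F
s_2 = InvRound(s_1, k_6) = 0x19
s_3 = InvRound(s_2, k_5) = 0x01
s_4 = InvRound(s_3, k_4) = 0x70
s_5 = InvRound(s_4, k_3) = 0x77
s_6 = InvRound(s_5, k_2) = 0x27
s_7 = InvRound(s_6, k_1) = 0xD2
s_8 = InvRound(s_7, k_0) = 0xCD

0xCD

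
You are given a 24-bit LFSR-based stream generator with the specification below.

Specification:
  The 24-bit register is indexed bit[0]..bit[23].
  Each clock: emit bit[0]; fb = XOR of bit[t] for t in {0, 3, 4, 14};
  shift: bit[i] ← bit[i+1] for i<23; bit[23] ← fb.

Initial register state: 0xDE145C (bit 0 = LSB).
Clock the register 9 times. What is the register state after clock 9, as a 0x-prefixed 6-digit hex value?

0x756F0A

reg_0 = 0xDE145C
clock 1: out=0, reg = 0x6F0A2E
clock 2: out=0, reg = 0xB78517
clock 3: out=1, reg = 0x5BC28B
clock 4: out=1, reg = 0xADE145
clock 5: out=1, reg = 0x56F0A2
clock 6: out=0, reg = 0xAB7851
clock 7: out=1, reg = 0xD5BC28
clock 8: out=0, reg = 0xEADE14
clock 9: out=0, reg = 0x756F0A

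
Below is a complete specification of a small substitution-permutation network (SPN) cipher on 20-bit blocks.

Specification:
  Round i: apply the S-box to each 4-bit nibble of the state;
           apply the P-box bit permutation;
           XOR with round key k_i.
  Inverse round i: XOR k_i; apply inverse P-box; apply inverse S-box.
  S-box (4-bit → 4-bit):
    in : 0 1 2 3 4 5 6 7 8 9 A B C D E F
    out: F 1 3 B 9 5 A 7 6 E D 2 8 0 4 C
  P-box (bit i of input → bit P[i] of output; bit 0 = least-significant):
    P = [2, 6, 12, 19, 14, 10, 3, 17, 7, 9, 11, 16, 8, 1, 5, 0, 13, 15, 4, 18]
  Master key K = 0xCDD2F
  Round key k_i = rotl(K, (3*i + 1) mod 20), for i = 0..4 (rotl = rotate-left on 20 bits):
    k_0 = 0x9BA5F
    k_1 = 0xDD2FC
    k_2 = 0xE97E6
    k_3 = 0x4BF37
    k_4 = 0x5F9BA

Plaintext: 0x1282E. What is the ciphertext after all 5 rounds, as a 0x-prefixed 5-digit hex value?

0x7CA58

s_0 = plaintext = 0x1282E
s_1 = Round(s_0, k_0) = 0x9C55D
s_2 = Round(s_1, k_1) = 0x91A65
s_3 = Round(s_2, k_2) = 0x90A72
s_4 = Round(s_3, k_3) = 0x172C8
s_5 = Round(s_4, k_4) = 0x7CA58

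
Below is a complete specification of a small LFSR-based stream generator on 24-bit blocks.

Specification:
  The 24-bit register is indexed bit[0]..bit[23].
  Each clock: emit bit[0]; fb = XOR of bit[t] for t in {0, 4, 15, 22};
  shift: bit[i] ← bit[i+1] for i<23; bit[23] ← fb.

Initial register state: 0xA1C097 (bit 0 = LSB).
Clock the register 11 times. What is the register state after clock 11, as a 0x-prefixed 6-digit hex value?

0xB27438

reg_0 = 0xA1C097
clock 1: out=1, reg = 0xD0E04B
clock 2: out=1, reg = 0xE87025
clock 3: out=1, reg = 0x743812
clock 4: out=0, reg = 0x3A1C09
clock 5: out=1, reg = 0x9D0E04
clock 6: out=0, reg = 0x4E8702
clock 7: out=0, reg = 0x274381
clock 8: out=1, reg = 0x93A1C0
clock 9: out=0, reg = 0xC9D0E0
clock 10: out=0, reg = 0x64E870
clock 11: out=0, reg = 0xB27438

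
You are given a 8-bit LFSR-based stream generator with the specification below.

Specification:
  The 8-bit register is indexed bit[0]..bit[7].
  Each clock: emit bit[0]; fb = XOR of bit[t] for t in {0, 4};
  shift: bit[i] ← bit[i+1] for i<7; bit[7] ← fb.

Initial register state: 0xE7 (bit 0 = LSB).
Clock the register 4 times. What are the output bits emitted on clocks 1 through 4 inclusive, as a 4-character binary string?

1110

reg_0 = 0xE7
clock 1: out=1, reg = 0xF3
clock 2: out=1, reg = 0x79
clock 3: out=1, reg = 0x3C
clock 4: out=0, reg = 0x9E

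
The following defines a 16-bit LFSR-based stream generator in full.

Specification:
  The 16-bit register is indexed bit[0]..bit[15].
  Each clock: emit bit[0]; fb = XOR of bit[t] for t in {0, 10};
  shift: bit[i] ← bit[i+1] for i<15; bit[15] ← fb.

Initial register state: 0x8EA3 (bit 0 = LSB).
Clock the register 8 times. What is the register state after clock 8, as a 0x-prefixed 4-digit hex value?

0x808E

reg_0 = 0x8EA3
clock 1: out=1, reg = 0x4751
clock 2: out=1, reg = 0x23A8
clock 3: out=0, reg = 0x11D4
clock 4: out=0, reg = 0x08EA
clock 5: out=0, reg = 0x0475
clock 6: out=1, reg = 0x023A
clock 7: out=0, reg = 0x011D
clock 8: out=1, reg = 0x808E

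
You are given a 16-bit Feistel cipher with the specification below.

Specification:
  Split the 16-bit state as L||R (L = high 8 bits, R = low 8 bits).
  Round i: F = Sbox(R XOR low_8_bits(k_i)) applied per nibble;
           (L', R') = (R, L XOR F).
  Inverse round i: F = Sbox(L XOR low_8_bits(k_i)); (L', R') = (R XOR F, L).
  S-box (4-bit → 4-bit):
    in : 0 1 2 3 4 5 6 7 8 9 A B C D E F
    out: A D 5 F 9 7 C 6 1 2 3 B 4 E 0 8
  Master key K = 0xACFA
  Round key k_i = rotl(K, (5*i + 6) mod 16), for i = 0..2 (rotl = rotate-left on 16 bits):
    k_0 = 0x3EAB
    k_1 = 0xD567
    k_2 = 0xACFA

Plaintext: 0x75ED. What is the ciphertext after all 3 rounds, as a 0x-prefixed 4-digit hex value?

0xFD4F

s_0 = plaintext = 0x75ED
s_1 = Round(s_0, k_0) = 0xEDE9
s_2 = Round(s_1, k_1) = 0xE9FD
s_3 = Round(s_2, k_2) = 0xFD4F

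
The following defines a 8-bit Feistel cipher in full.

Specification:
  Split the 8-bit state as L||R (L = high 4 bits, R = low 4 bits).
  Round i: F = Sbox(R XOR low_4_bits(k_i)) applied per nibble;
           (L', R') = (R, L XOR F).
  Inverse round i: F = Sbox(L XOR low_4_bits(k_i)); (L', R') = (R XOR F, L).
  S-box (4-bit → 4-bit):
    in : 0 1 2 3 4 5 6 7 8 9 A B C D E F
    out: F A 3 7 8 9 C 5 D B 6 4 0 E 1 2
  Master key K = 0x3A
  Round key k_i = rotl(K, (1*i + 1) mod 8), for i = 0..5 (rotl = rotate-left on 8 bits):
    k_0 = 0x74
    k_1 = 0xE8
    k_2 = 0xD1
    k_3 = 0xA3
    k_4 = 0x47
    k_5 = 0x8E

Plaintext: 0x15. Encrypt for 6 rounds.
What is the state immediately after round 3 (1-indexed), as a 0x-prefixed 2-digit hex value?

s_0 = plaintext = 0x15
s_1 = Round(s_0, k_0) = 0x5B
s_2 = Round(s_1, k_1) = 0xB2
s_3 = Round(s_2, k_2) = 0x2C
s_4 = Round(s_3, k_3) = 0xC0
s_5 = Round(s_4, k_4) = 0x09
s_6 = Round(s_5, k_5) = 0x95

0x2C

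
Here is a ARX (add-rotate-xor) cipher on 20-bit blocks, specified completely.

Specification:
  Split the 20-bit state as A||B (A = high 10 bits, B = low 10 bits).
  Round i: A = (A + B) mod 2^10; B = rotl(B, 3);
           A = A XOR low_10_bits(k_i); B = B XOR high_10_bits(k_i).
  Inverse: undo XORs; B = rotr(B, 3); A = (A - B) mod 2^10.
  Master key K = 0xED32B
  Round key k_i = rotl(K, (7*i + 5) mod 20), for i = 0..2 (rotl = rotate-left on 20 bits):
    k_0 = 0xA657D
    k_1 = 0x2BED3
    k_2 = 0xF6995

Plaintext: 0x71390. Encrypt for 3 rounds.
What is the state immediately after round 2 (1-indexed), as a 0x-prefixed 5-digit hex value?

s_0 = plaintext = 0x71390
s_1 = Round(s_0, k_0) = 0x0A61E
s_2 = Round(s_1, k_1) = 0x2505B
s_3 = Round(s_2, k_2) = 0x5E902

0x2505B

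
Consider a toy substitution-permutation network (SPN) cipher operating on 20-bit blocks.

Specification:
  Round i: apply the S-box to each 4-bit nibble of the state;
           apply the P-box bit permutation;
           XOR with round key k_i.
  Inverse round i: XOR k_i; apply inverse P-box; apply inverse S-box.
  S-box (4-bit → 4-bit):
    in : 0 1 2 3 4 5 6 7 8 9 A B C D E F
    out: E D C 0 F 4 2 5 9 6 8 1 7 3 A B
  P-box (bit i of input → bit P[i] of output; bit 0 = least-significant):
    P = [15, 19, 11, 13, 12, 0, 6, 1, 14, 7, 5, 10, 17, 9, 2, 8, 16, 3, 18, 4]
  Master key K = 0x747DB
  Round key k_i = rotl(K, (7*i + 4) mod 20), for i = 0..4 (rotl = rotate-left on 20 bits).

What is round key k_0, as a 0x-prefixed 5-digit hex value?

0x47DB7

K = 0x747DB
k_0 = rotl(K, (7*0+4) mod 20) = rotl(K, 4) = 0x47DB7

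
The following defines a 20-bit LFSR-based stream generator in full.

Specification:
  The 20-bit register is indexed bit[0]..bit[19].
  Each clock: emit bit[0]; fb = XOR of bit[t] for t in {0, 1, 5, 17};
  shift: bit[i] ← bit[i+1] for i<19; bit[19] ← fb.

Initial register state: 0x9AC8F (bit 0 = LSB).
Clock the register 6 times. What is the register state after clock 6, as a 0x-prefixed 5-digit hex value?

reg_0 = 0x9AC8F
clock 1: out=1, reg = 0x4D647
clock 2: out=1, reg = 0x26B23
clock 3: out=1, reg = 0x13591
clock 4: out=1, reg = 0x89AC8
clock 5: out=0, reg = 0x44D64
clock 6: out=0, reg = 0xA26B2

0xA26B2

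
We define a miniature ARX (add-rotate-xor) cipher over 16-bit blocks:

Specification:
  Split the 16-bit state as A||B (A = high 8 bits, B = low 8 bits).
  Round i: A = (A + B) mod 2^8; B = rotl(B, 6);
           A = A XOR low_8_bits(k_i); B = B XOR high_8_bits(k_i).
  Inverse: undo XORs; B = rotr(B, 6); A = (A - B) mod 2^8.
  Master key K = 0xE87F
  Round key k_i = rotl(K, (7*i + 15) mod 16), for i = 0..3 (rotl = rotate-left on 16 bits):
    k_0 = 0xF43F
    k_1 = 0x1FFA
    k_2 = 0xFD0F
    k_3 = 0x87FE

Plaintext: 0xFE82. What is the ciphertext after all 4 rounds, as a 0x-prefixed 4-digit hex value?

s_0 = plaintext = 0xFE82
s_1 = Round(s_0, k_0) = 0xBF54
s_2 = Round(s_1, k_1) = 0xE90A
s_3 = Round(s_2, k_2) = 0xFC7F
s_4 = Round(s_3, k_3) = 0x8558

0x8558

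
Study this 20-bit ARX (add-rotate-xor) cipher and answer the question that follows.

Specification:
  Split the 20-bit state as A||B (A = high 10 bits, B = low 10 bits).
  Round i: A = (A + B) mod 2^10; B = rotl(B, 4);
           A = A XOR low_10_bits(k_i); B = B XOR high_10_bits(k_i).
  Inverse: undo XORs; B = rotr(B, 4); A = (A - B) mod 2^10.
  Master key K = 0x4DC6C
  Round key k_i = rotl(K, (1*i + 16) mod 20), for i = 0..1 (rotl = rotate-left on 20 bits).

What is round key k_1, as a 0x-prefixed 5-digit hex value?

K = 0x4DC6C
k_0 = rotl(K, (1*0+16) mod 20) = rotl(K, 16) = 0xC4DC6
k_1 = rotl(K, (1*1+16) mod 20) = rotl(K, 17) = 0x89B8D

0x89B8D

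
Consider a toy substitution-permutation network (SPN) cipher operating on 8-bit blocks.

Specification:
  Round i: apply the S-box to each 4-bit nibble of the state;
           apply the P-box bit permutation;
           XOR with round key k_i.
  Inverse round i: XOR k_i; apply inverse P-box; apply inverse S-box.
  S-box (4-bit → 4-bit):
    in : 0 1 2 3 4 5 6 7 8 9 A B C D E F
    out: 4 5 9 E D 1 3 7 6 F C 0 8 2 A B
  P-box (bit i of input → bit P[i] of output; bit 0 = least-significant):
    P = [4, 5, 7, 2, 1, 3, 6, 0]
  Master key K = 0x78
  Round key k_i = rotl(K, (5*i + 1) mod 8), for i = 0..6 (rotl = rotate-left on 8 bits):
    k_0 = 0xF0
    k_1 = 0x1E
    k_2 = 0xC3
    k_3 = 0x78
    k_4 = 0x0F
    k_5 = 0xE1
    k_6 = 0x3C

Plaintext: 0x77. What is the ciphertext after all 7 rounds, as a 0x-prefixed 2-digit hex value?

0x7D

s_0 = plaintext = 0x77
s_1 = Round(s_0, k_0) = 0x0A
s_2 = Round(s_1, k_1) = 0xDA
s_3 = Round(s_2, k_2) = 0x4F
s_4 = Round(s_3, k_3) = 0x0F
s_5 = Round(s_4, k_4) = 0x7B
s_6 = Round(s_5, k_5) = 0xAB
s_7 = Round(s_6, k_6) = 0x7D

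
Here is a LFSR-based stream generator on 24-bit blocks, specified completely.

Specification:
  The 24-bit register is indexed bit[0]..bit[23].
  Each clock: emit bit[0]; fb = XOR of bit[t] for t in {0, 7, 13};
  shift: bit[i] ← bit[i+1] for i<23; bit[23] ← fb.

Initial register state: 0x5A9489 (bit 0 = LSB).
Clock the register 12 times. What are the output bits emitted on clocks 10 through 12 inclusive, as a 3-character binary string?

010

reg_0 = 0x5A9489
clock 1: out=1, reg = 0x2D4A44
clock 2: out=0, reg = 0x16A522
clock 3: out=0, reg = 0x8B5291
clock 4: out=1, reg = 0x45A948
clock 5: out=0, reg = 0xA2D4A4
clock 6: out=0, reg = 0xD16A52
clock 7: out=0, reg = 0xE8B529
clock 8: out=1, reg = 0x745A94
clock 9: out=0, reg = 0xBA2D4A
clock 10: out=0, reg = 0xDD16A5
clock 11: out=1, reg = 0x6E8B52
clock 12: out=0, reg = 0x3745A9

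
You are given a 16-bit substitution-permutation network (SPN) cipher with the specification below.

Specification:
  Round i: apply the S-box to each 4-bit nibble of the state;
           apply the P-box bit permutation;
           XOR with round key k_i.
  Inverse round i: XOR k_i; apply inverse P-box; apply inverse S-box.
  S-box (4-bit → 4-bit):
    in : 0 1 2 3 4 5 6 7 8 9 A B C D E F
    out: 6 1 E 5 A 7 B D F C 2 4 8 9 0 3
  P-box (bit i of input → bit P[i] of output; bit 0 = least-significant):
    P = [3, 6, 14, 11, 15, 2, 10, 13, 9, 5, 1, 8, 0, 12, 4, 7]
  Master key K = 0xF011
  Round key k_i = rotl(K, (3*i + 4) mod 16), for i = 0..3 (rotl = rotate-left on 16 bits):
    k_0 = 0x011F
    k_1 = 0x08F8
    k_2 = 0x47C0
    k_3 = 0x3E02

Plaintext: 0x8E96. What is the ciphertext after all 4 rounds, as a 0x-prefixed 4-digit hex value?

0xA835

s_0 = plaintext = 0x8E96
s_1 = Round(s_0, k_0) = 0x3DC6
s_2 = Round(s_1, k_1) = 0x23A1
s_3 = Round(s_2, k_2) = 0x555E
s_4 = Round(s_3, k_3) = 0xA835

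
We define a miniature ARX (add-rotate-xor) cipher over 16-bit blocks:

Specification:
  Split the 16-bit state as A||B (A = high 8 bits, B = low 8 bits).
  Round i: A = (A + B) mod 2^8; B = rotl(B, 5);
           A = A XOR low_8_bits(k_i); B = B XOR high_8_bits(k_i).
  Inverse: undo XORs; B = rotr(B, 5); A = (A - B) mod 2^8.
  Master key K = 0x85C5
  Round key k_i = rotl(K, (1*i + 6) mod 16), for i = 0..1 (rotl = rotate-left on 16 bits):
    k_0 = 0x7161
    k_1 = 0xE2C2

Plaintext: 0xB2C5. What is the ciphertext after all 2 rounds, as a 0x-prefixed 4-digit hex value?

0x1DDB

s_0 = plaintext = 0xB2C5
s_1 = Round(s_0, k_0) = 0x16C9
s_2 = Round(s_1, k_1) = 0x1DDB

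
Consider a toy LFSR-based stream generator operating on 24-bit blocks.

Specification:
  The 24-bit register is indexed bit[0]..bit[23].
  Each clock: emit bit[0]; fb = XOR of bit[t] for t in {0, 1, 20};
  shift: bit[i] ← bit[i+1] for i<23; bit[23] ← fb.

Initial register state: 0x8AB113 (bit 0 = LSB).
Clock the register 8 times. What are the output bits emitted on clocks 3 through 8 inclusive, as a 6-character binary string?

001000

reg_0 = 0x8AB113
clock 1: out=1, reg = 0x455889
clock 2: out=1, reg = 0xA2AC44
clock 3: out=0, reg = 0x515622
clock 4: out=0, reg = 0x28AB11
clock 5: out=1, reg = 0x945588
clock 6: out=0, reg = 0xCA2AC4
clock 7: out=0, reg = 0x651562
clock 8: out=0, reg = 0xB28AB1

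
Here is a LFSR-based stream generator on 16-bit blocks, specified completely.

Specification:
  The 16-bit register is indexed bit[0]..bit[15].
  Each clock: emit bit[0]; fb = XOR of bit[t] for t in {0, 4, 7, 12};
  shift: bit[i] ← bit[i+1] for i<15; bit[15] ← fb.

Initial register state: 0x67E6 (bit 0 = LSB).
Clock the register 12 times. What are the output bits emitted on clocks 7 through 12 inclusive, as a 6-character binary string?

reg_0 = 0x67E6
clock 1: out=0, reg = 0xB3F3
clock 2: out=1, reg = 0x59F9
clock 3: out=1, reg = 0x2CFC
clock 4: out=0, reg = 0x167E
clock 5: out=0, reg = 0x0B3F
clock 6: out=1, reg = 0x059F
clock 7: out=1, reg = 0x82CF
clock 8: out=1, reg = 0x4167
clock 9: out=1, reg = 0xA0B3
clock 10: out=1, reg = 0xD059
clock 11: out=1, reg = 0xE82C
clock 12: out=0, reg = 0x7416

111110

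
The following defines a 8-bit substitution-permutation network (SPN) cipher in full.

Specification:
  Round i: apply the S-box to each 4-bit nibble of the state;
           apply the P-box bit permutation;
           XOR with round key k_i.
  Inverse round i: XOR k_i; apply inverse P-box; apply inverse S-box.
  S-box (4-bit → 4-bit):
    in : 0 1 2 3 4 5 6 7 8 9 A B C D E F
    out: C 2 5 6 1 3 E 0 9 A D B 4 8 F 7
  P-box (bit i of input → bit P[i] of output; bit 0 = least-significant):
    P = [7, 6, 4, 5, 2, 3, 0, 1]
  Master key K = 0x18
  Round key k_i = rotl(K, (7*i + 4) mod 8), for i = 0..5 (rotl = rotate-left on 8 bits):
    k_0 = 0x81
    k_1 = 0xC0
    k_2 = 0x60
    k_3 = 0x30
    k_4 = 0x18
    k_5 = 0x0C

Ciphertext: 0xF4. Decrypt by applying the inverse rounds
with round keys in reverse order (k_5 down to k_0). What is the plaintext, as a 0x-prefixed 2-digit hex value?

0xD8

s_0 = ciphertext = 0xF4
s_1 = InvRound(s_0, k_5) = 0x1E
s_2 = InvRound(s_1, k_4) = 0x87
s_3 = InvRound(s_2, k_3) = 0xAA
s_4 = InvRound(s_3, k_2) = 0x95
s_5 = InvRound(s_4, k_1) = 0x23
s_6 = InvRound(s_5, k_0) = 0xD8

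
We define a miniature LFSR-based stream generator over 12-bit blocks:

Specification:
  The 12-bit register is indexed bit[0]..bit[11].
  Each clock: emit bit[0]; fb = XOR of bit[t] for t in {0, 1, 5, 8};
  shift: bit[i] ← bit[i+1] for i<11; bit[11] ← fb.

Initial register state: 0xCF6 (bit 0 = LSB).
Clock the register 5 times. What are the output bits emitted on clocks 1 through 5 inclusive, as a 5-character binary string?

reg_0 = 0xCF6
clock 1: out=0, reg = 0x67B
clock 2: out=1, reg = 0xB3D
clock 3: out=1, reg = 0xD9E
clock 4: out=0, reg = 0x6CF
clock 5: out=1, reg = 0x367

01101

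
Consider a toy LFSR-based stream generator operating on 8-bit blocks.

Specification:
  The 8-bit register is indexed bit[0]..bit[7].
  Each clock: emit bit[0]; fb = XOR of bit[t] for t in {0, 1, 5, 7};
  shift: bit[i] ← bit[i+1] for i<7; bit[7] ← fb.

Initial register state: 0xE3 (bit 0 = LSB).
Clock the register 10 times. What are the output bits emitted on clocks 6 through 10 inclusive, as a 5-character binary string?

11100

reg_0 = 0xE3
clock 1: out=1, reg = 0x71
clock 2: out=1, reg = 0x38
clock 3: out=0, reg = 0x9C
clock 4: out=0, reg = 0xCE
clock 5: out=0, reg = 0x67
clock 6: out=1, reg = 0xB3
clock 7: out=1, reg = 0x59
clock 8: out=1, reg = 0xAC
clock 9: out=0, reg = 0x56
clock 10: out=0, reg = 0xAB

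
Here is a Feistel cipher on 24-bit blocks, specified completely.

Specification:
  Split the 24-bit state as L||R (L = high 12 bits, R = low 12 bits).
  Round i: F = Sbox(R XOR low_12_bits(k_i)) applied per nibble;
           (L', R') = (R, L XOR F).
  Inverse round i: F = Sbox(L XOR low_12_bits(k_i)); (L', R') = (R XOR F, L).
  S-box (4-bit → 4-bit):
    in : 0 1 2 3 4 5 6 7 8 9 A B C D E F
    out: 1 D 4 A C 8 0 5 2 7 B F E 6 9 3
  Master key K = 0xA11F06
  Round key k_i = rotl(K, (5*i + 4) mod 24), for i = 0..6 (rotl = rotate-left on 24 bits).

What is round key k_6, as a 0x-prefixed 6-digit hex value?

0x7C1A84

K = 0xA11F06
k_0 = rotl(K, (5*0+4) mod 24) = rotl(K, 4) = 0x11F06A
k_1 = rotl(K, (5*1+4) mod 24) = rotl(K, 9) = 0x3E0D42
k_2 = rotl(K, (5*2+4) mod 24) = rotl(K, 14) = 0xC1A847
k_3 = rotl(K, (5*3+4) mod 24) = rotl(K, 19) = 0x3508F8
k_4 = rotl(K, (5*4+4) mod 24) = rotl(K, 0) = 0xA11F06
k_5 = rotl(K, (5*5+4) mod 24) = rotl(K, 5) = 0x23E0D4
k_6 = rotl(K, (5*6+4) mod 24) = rotl(K, 10) = 0x7C1A84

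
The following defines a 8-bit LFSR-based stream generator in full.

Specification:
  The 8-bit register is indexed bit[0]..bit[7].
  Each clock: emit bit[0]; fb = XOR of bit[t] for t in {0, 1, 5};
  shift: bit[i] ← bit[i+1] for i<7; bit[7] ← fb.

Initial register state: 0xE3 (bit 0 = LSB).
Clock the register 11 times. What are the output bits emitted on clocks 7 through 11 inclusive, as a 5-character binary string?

11101

reg_0 = 0xE3
clock 1: out=1, reg = 0xF1
clock 2: out=1, reg = 0x78
clock 3: out=0, reg = 0xBC
clock 4: out=0, reg = 0xDE
clock 5: out=0, reg = 0xEF
clock 6: out=1, reg = 0xF7
clock 7: out=1, reg = 0xFB
clock 8: out=1, reg = 0xFD
clock 9: out=1, reg = 0x7E
clock 10: out=0, reg = 0x3F
clock 11: out=1, reg = 0x9F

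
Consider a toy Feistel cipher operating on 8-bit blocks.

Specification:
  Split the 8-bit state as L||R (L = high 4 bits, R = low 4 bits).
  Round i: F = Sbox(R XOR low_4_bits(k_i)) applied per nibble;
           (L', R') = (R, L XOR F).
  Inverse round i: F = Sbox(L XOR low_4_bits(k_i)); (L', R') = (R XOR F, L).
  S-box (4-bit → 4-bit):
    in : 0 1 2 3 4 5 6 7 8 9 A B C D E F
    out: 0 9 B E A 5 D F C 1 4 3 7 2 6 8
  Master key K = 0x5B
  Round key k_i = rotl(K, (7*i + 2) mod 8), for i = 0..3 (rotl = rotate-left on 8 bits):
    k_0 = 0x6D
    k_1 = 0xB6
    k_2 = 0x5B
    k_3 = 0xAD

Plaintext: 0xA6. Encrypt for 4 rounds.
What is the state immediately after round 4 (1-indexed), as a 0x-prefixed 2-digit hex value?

0xC7

s_0 = plaintext = 0xA6
s_1 = Round(s_0, k_0) = 0x69
s_2 = Round(s_1, k_1) = 0x9E
s_3 = Round(s_2, k_2) = 0xEC
s_4 = Round(s_3, k_3) = 0xC7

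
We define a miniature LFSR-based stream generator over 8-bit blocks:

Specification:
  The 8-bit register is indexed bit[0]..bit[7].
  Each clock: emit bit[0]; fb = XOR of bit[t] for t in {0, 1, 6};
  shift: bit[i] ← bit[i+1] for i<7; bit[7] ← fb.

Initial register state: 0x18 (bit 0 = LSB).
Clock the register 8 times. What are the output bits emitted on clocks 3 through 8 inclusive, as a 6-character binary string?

011000

reg_0 = 0x18
clock 1: out=0, reg = 0x0C
clock 2: out=0, reg = 0x06
clock 3: out=0, reg = 0x83
clock 4: out=1, reg = 0x41
clock 5: out=1, reg = 0x20
clock 6: out=0, reg = 0x10
clock 7: out=0, reg = 0x08
clock 8: out=0, reg = 0x04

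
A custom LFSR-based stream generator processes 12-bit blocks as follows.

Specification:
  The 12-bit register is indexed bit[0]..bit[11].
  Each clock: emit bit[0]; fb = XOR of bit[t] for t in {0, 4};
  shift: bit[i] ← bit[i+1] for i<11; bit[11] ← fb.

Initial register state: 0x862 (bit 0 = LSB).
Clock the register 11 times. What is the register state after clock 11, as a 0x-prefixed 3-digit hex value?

reg_0 = 0x862
clock 1: out=0, reg = 0x431
clock 2: out=1, reg = 0x218
clock 3: out=0, reg = 0x90C
clock 4: out=0, reg = 0x486
clock 5: out=0, reg = 0x243
clock 6: out=1, reg = 0x921
clock 7: out=1, reg = 0xC90
clock 8: out=0, reg = 0xE48
clock 9: out=0, reg = 0x724
clock 10: out=0, reg = 0x392
clock 11: out=0, reg = 0x9C9

0x9C9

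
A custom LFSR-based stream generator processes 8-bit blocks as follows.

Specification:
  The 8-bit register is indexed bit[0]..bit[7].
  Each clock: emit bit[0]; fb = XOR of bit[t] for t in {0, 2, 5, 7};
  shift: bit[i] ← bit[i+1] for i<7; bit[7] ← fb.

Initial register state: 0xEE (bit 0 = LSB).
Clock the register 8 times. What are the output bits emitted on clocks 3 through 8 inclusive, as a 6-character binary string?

110111

reg_0 = 0xEE
clock 1: out=0, reg = 0xF7
clock 2: out=1, reg = 0x7B
clock 3: out=1, reg = 0x3D
clock 4: out=1, reg = 0x9E
clock 5: out=0, reg = 0x4F
clock 6: out=1, reg = 0x27
clock 7: out=1, reg = 0x93
clock 8: out=1, reg = 0x49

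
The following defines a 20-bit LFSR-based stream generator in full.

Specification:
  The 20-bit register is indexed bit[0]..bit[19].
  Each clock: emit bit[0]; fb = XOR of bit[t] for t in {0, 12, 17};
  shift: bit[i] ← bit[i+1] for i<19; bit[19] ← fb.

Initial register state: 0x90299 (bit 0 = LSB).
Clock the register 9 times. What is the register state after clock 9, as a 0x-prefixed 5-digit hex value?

reg_0 = 0x90299
clock 1: out=1, reg = 0xC814C
clock 2: out=0, reg = 0x640A6
clock 3: out=0, reg = 0xB2053
clock 4: out=1, reg = 0x59029
clock 5: out=1, reg = 0x2C814
clock 6: out=0, reg = 0x9640A
clock 7: out=0, reg = 0x4B205
clock 8: out=1, reg = 0x25902
clock 9: out=0, reg = 0x12C81

0x12C81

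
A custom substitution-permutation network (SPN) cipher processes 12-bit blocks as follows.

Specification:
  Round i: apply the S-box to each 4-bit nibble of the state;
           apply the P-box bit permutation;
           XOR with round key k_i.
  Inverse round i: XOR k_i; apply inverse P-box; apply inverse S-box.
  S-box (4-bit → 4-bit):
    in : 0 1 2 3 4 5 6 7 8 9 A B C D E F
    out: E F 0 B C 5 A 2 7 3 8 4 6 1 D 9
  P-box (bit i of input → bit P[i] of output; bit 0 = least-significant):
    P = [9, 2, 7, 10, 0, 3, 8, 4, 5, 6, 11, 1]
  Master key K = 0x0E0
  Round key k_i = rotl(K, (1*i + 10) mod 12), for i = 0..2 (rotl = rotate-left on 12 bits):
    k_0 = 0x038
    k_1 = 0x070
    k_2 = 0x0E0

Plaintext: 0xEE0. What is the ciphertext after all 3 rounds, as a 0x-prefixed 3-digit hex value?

s_0 = plaintext = 0xEE0
s_1 = Round(s_0, k_0) = 0xD8F
s_2 = Round(s_1, k_1) = 0x759
s_3 = Round(s_2, k_2) = 0x3A5

0x3A5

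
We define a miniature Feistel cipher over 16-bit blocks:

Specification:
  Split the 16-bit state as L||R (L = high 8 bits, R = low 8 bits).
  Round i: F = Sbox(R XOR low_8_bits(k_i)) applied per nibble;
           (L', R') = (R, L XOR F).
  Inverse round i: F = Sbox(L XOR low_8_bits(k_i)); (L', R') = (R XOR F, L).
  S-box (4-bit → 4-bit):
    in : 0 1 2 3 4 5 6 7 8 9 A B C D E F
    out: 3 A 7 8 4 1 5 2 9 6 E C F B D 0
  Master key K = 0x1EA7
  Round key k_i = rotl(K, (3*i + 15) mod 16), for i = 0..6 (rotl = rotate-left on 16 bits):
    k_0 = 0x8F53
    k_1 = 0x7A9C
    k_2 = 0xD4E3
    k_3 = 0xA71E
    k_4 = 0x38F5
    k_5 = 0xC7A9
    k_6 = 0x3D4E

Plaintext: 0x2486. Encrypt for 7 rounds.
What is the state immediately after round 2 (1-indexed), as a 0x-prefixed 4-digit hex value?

s_0 = plaintext = 0x2486
s_1 = Round(s_0, k_0) = 0x8695
s_2 = Round(s_1, k_1) = 0x95B0
s_3 = Round(s_2, k_2) = 0xB08D
s_4 = Round(s_3, k_3) = 0x8DD8
s_5 = Round(s_4, k_4) = 0xD8F6
s_6 = Round(s_5, k_5) = 0xF6C8
s_7 = Round(s_6, k_6) = 0xC863

0x95B0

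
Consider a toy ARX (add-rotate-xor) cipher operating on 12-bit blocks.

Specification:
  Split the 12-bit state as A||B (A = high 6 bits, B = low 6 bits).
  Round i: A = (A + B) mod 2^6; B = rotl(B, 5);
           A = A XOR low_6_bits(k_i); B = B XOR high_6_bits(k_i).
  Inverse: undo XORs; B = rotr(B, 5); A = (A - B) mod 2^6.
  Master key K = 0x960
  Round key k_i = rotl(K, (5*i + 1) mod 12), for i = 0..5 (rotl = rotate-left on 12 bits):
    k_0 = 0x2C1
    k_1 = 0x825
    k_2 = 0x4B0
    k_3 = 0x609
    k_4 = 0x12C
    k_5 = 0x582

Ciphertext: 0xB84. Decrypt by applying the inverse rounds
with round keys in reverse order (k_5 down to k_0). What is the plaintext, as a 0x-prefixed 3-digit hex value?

0x390

s_0 = ciphertext = 0xB84
s_1 = InvRound(s_0, k_5) = 0x224
s_2 = InvRound(s_1, k_4) = 0x8C1
s_3 = InvRound(s_2, k_3) = 0xE32
s_4 = InvRound(s_3, k_2) = 0x1C1
s_5 = InvRound(s_4, k_1) = 0x7C3
s_6 = InvRound(s_5, k_0) = 0x390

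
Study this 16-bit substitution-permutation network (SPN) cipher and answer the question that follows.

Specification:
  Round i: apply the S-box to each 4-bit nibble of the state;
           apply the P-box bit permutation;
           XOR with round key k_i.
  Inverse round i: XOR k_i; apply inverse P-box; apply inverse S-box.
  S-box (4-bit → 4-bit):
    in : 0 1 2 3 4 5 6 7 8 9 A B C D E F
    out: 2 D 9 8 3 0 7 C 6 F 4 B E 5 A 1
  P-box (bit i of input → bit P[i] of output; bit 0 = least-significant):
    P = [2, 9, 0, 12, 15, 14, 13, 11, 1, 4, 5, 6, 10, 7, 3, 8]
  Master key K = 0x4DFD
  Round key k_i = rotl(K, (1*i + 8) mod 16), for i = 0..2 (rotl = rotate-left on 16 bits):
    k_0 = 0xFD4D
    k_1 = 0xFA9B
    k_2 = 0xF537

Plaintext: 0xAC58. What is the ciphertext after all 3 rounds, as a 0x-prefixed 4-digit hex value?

0x1920

s_0 = plaintext = 0xAC58
s_1 = Round(s_0, k_0) = 0xFF34
s_2 = Round(s_1, k_1) = 0xF49D
s_3 = Round(s_2, k_2) = 0x1920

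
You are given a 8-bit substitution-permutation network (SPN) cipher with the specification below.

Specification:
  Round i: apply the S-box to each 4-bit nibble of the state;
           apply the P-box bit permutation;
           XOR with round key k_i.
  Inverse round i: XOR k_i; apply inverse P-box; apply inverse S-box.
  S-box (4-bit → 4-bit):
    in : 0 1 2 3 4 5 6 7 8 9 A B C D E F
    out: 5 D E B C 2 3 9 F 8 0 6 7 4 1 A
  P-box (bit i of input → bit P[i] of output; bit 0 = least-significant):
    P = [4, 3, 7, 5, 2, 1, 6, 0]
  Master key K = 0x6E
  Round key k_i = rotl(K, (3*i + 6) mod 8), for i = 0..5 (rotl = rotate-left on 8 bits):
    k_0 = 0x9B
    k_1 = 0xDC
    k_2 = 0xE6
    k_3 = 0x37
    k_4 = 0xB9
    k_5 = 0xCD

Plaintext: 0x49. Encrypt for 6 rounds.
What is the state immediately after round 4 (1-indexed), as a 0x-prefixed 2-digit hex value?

s_0 = plaintext = 0x49
s_1 = Round(s_0, k_0) = 0xFA
s_2 = Round(s_1, k_1) = 0xDF
s_3 = Round(s_2, k_2) = 0x8E
s_4 = Round(s_3, k_3) = 0x60
s_5 = Round(s_4, k_4) = 0x2F
s_6 = Round(s_5, k_5) = 0xA6

0x60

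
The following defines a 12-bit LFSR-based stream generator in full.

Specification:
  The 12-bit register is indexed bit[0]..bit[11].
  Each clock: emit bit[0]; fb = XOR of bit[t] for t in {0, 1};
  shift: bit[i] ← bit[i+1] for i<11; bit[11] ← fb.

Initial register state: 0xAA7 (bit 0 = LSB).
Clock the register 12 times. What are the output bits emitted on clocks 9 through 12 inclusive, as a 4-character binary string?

0101

reg_0 = 0xAA7
clock 1: out=1, reg = 0x553
clock 2: out=1, reg = 0x2A9
clock 3: out=1, reg = 0x954
clock 4: out=0, reg = 0x4AA
clock 5: out=0, reg = 0xA55
clock 6: out=1, reg = 0xD2A
clock 7: out=0, reg = 0xE95
clock 8: out=1, reg = 0xF4A
clock 9: out=0, reg = 0xFA5
clock 10: out=1, reg = 0xFD2
clock 11: out=0, reg = 0xFE9
clock 12: out=1, reg = 0xFF4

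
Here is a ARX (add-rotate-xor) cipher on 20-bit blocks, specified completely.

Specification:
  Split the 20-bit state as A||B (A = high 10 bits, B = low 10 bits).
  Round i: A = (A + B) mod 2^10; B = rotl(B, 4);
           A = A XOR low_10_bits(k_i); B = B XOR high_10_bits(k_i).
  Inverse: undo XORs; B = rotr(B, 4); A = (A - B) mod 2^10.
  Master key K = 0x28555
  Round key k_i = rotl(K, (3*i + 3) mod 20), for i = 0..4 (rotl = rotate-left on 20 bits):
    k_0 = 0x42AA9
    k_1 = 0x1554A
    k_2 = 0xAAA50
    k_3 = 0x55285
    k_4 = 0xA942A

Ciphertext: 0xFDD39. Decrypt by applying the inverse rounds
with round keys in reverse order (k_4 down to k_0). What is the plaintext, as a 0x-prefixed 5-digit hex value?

0x407B7

s_0 = ciphertext = 0xFDD39
s_1 = InvRound(s_0, k_4) = 0x29339
s_2 = InvRound(s_1, k_3) = 0xAEF66
s_3 = InvRound(s_2, k_2) = 0x73F1C
s_4 = InvRound(s_3, k_1) = 0x84674
s_5 = InvRound(s_4, k_0) = 0x407B7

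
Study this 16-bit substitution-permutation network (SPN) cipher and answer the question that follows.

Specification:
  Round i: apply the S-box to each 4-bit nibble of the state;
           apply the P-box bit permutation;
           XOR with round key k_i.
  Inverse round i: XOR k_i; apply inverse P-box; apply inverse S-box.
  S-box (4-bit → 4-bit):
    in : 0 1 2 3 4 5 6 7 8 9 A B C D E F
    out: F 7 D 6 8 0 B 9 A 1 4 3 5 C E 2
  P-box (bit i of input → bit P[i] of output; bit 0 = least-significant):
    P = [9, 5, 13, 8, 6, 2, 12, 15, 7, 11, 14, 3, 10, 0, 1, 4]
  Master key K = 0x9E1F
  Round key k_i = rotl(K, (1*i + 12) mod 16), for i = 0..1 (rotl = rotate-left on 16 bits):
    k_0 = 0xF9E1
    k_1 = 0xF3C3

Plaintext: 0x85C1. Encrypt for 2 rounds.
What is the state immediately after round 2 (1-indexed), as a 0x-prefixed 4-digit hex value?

s_0 = plaintext = 0x85C1
s_1 = Round(s_0, k_0) = 0xCB90
s_2 = Round(s_1, k_1) = 0xDC21

0xDC21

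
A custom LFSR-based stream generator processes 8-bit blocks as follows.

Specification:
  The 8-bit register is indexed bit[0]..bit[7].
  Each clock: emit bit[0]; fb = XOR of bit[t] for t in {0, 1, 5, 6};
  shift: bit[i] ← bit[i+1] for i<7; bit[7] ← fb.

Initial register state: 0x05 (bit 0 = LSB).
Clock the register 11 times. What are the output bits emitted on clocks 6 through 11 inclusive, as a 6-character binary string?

000110

reg_0 = 0x05
clock 1: out=1, reg = 0x82
clock 2: out=0, reg = 0xC1
clock 3: out=1, reg = 0x60
clock 4: out=0, reg = 0x30
clock 5: out=0, reg = 0x98
clock 6: out=0, reg = 0x4C
clock 7: out=0, reg = 0xA6
clock 8: out=0, reg = 0x53
clock 9: out=1, reg = 0xA9
clock 10: out=1, reg = 0x54
clock 11: out=0, reg = 0xAA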